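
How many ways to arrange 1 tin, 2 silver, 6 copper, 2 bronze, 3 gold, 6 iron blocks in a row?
20! / (1! × 2! × 6! × 2! × 3! × 6!) = 195545750400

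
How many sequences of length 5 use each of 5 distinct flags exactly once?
5! = 120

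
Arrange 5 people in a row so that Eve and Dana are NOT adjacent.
Total - adjacent = 5! - (5-1)!×2 = 120 - 48 = 72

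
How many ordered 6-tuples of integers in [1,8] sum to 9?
Coefficient of x^9 in (x + x² + ... + x^8)^6. By inclusion-exclusion on dice exceeding 8: Σ_j (-1)^j C(6,j)·C(9-1-8j, 5) = C(6,0)·C(8,5) = 1·56 = 56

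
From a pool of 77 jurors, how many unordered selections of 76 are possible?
C(77,76) = 77!/(76!×1!) = 77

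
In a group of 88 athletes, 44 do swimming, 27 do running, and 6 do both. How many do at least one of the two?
|A∪B| = |A| + |B| - |A∩B| = 44 + 27 - 6 = 65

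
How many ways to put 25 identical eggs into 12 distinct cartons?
C(25+12-1, 12-1) = C(36, 11) = 600805296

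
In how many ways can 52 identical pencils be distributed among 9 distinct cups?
C(52+9-1, 9-1) = C(60, 8) = 2558620845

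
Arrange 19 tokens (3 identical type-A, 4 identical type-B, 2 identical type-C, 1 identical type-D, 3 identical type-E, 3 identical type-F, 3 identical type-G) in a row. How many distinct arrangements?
19! / (3! × 4! × 2! × 1! × 3! × 3! × 3!) = 1955457504000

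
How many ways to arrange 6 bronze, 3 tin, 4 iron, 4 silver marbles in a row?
17! / (6! × 3! × 4! × 4!) = 142942800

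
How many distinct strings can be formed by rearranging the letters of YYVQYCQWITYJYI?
14! / (1! × 1! × 1! × 1! × 2! × 2! × 1! × 5!) = 181621440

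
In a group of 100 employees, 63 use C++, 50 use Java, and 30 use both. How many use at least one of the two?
|A∪B| = |A| + |B| - |A∩B| = 63 + 50 - 30 = 83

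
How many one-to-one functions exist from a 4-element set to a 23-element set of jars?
P(23,4) = 23!/(23-4)! = 212520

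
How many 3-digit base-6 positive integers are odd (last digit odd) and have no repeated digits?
Last∈{1,3,5}. Last=0: 0. Last nonzero: 3×4×P(4,1) = 48. Total = 48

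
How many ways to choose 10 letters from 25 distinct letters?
C(25,10) = 25!/(10!×15!) = 3268760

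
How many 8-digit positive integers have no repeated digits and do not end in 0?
Last digit: 9 nonzero choices. First digit: 8 (nonzero, ≠last). Middle 6: P(8,6) = 20160. Total = 1451520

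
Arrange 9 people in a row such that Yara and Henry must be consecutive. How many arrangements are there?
Treat the 2 as one block: (9-2+1)! × 2! = 40320 × 2 = 80640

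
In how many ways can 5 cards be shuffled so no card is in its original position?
!5 = Σ_{j=0}^{5} (-1)^j·5!/j! = 120 - 120 + 60 - 20 + 5 - 1 = 44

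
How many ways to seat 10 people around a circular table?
Circular: fix one position, arrange the rest. (10-1)! = 362880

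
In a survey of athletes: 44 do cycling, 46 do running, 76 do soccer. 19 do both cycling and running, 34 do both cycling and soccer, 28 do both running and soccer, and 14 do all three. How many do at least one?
|A∪B∪C| = 44+46+76-19-34-28+14 = 99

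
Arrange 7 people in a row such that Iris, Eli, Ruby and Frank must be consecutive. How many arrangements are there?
Treat the 4 as one block: (7-4+1)! × 4! = 24 × 24 = 576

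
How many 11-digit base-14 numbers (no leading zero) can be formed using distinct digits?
First digit: 13 choices (nonzero). Then descending: 13 × 13 × 12 × 11 × 10 × 9 × 8 × 7 × 6 × 5 × 4 = 13491878400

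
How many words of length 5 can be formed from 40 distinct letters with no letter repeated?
P(40,5) = 40!/(40-5)! = 78960960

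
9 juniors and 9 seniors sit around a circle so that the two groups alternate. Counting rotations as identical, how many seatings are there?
Fix one of the juniors: (9-1)! ways for the remaining juniors, × 9! ways for the seniors = 40320 × 362880 = 14631321600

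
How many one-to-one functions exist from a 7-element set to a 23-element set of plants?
P(23,7) = 23!/(23-7)! = 1235591280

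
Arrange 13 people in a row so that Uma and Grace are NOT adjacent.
Total - adjacent = 13! - (13-1)!×2 = 6227020800 - 958003200 = 5269017600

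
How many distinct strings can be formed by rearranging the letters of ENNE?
4! / (2! × 2!) = 6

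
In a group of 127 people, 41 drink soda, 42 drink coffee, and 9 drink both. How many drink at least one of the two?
|A∪B| = |A| + |B| - |A∩B| = 41 + 42 - 9 = 74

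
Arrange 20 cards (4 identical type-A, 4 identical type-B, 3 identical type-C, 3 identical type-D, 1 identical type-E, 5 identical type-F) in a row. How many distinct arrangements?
20! / (4! × 4! × 3! × 3! × 1! × 5!) = 977728752000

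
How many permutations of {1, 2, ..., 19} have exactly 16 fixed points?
Choose the 16 fixed points C(19,16) = 969, derange the rest: !3 = Σ_{j=0}^{3} (-1)^j·3!/j! = 6 - 6 + 3 - 1 = 2. Product = 969 × 2 = 1938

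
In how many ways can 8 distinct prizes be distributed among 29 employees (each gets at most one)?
P(29,8) = 29!/(29-8)! = 173059286400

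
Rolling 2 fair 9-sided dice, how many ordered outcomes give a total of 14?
Coefficient of x^14 in (x + x² + ... + x^9)^2. By inclusion-exclusion on dice exceeding 9: Σ_j (-1)^j C(2,j)·C(14-1-9j, 1) = C(2,0)·C(13,1) - C(2,1)·C(4,1) = 1·13 - 2·4 = 5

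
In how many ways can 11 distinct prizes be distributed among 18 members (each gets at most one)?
P(18,11) = 18!/(18-11)! = 1270312243200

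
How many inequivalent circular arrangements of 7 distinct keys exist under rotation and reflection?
(7-1)!/2 = 720/2 = 360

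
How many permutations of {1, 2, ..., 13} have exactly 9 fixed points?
Choose the 9 fixed points C(13,9) = 715, derange the rest: !4 = Σ_{j=0}^{4} (-1)^j·4!/j! = 24 - 24 + 12 - 4 + 1 = 9. Product = 715 × 9 = 6435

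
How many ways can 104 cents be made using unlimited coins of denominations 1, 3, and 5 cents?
Coefficient of x^104 in 1/(1-x^1) · 1/(1-x^3) · 1/(1-x^5). Case on j = number of 5-cent coins (j = 0..20); remainder r = 104 - 5j is made from {1,3} in ⌊r/3⌋+1 ways. r = 104, 99, 94, 89, 84, 79, 74, 69, 64, 59, 54, 49, 44, 39, 34, 29, 24, 19, 14, 9, 4 → 35 + 34 + 32 + 30 + 29 + 27 + 25 + 24 + 22 + 20 + 19 + 17 + 15 + 14 + 12 + 10 + 9 + 7 + 5 + 4 + 2 = 392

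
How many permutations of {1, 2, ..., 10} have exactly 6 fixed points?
Choose the 6 fixed points C(10,6) = 210, derange the rest: !4 = Σ_{j=0}^{4} (-1)^j·4!/j! = 24 - 24 + 12 - 4 + 1 = 9. Product = 210 × 9 = 1890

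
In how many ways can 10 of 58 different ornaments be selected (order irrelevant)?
C(58,10) = 58!/(10!×48!) = 52179482355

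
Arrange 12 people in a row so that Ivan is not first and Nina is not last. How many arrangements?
By inclusion-exclusion: 12! - 2×(12-1)! + (12-2)! = 479001600 - 79833600 + 3628800 = 402796800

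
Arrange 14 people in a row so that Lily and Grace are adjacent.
Treat as block: (14-1)! × 2! = 6227020800 × 2 = 12454041600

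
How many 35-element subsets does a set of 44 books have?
C(44,35) = 44!/(35!×9!) = 708930508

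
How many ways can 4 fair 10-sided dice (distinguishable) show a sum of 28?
Coefficient of x^28 in (x + x² + ... + x^10)^4. By inclusion-exclusion on dice exceeding 10: Σ_j (-1)^j C(4,j)·C(28-1-10j, 3) = C(4,0)·C(27,3) - C(4,1)·C(17,3) + C(4,2)·C(7,3) = 1·2925 - 4·680 + 6·35 = 415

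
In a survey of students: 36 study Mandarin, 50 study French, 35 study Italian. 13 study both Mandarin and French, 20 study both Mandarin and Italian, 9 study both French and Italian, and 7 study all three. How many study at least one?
|A∪B∪C| = 36+50+35-13-20-9+7 = 86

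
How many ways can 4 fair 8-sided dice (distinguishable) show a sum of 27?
Coefficient of x^27 in (x + x² + ... + x^8)^4. By inclusion-exclusion on dice exceeding 8: Σ_j (-1)^j C(4,j)·C(27-1-8j, 3) = C(4,0)·C(26,3) - C(4,1)·C(18,3) + C(4,2)·C(10,3) = 1·2600 - 4·816 + 6·120 = 56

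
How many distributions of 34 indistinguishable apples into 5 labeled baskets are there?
C(34+5-1, 5-1) = C(38, 4) = 73815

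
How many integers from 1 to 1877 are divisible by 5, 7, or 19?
⌊1877/5⌋+⌊1877/7⌋+⌊1877/19⌋ - ⌊1877/35⌋-⌊1877/95⌋-⌊1877/133⌋ + ⌊1877/665⌋ = 375+268+98 - 53-19-14 + 2 = 657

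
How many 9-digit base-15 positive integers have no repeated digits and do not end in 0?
Last digit: 14 nonzero choices. First digit: 13 (nonzero, ≠last). Middle 7: P(13,7) = 8648640. Total = 1574052480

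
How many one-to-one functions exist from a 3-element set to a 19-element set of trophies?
P(19,3) = 19!/(19-3)! = 5814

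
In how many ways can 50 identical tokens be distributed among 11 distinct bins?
C(50+11-1, 11-1) = C(60, 10) = 75394027566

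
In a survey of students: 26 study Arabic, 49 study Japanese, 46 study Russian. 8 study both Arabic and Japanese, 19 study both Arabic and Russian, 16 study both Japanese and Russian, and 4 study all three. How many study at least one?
|A∪B∪C| = 26+49+46-8-19-16+4 = 82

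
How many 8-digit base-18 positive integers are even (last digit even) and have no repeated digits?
Last∈{0,2,4,6,8,10,12,14,16}. Last=0: 98017920. Last nonzero: 8×16×P(16,6) = 738017280. Total = 836035200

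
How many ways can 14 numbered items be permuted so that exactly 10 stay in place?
Choose the 10 fixed points C(14,10) = 1001, derange the rest: !4 = Σ_{j=0}^{4} (-1)^j·4!/j! = 24 - 24 + 12 - 4 + 1 = 9. Product = 1001 × 9 = 9009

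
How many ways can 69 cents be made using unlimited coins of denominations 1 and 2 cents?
Coefficient of x^69 in 1/(1-x^1) · 1/(1-x^2). Use j coins of 2 for j = 0..⌊69/2⌋ = 34, the rest in 1s: 34 + 1 = 35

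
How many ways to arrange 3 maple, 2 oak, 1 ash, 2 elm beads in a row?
8! / (3! × 2! × 1! × 2!) = 1680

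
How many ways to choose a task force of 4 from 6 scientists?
C(6,4) = 6!/(4!×2!) = 15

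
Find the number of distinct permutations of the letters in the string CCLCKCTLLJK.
11! / (1! × 4! × 3! × 2! × 1!) = 138600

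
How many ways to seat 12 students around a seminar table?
Circular: fix one position, arrange the rest. (12-1)! = 39916800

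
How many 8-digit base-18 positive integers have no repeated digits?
First digit: 17 choices (nonzero). Then descending: 17 × 17 × 16 × 15 × 14 × 13 × 12 × 11 = 1666304640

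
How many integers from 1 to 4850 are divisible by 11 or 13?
⌊4850/11⌋ + ⌊4850/13⌋ - ⌊4850/143⌋ = 440 + 373 - 33 = 780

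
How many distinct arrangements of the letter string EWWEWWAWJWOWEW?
14! / (1! × 3! × 8! × 1! × 1!) = 360360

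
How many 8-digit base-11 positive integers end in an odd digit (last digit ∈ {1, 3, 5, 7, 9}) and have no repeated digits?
Last∈{1,3,5,7,9}. Last=0: 0. Last nonzero: 5×9×P(9,6) = 2721600. Total = 2721600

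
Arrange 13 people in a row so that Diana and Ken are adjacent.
Treat as block: (13-1)! × 2! = 479001600 × 2 = 958003200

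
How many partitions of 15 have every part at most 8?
Let r_j(i) = number of partitions of i into parts ≤ j, for i = 0..15. r_1(i) = 1 for all i; r_j(i) = r_{j-1}(i) + r_j(i-j). Rows j = 2..8: ≤2: 1 1 2 2 3 3 4 4 5 5 6 6 7 7 8 8; ≤3: 1 1 2 3 4 5 7 8 10 12 14 16 19 21 24 27; ≤4: 1 1 2 3 5 6 9 11 15 18 23 27 34 39 47 54; ≤5: 1 1 2 3 5 7 10 13 18 23 30 37 47 57 70 84; ≤6: 1 1 2 3 5 7 11 14 20 26 35 44 58 71 90 110; ≤7: 1 1 2 3 5 7 11 15 21 28 38 49 65 82 105 131; ≤8: 1 1 2 3 5 7 11 15 22 29 40 52 70 89 116 146. r_8(15) = 146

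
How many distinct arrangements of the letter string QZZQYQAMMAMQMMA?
15! / (4! × 1! × 2! × 5! × 3!) = 37837800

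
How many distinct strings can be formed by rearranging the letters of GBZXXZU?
7! / (1! × 2! × 2! × 1! × 1!) = 1260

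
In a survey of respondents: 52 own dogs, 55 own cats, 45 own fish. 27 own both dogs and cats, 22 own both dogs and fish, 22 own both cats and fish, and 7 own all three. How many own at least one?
|A∪B∪C| = 52+55+45-27-22-22+7 = 88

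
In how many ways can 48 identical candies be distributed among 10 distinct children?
C(48+10-1, 10-1) = C(57, 9) = 8996462475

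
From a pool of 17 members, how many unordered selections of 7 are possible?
C(17,7) = 17!/(7!×10!) = 19448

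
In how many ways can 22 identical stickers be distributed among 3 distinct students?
C(22+3-1, 3-1) = C(24, 2) = 276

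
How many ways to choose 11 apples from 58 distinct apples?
C(58,11) = 58!/(11!×47!) = 227692286640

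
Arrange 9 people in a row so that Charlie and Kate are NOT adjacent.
Total - adjacent = 9! - (9-1)!×2 = 362880 - 80640 = 282240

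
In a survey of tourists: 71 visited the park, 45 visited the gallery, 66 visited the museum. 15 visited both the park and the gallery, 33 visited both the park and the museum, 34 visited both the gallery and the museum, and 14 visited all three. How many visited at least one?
|A∪B∪C| = 71+45+66-15-33-34+14 = 114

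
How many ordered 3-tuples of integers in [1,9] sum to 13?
Coefficient of x^13 in (x + x² + ... + x^9)^3. By inclusion-exclusion on dice exceeding 9: Σ_j (-1)^j C(3,j)·C(13-1-9j, 2) = C(3,0)·C(12,2) - C(3,1)·C(3,2) = 1·66 - 3·3 = 57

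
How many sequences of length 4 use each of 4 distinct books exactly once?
4! = 24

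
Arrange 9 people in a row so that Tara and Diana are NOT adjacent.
Total - adjacent = 9! - (9-1)!×2 = 362880 - 80640 = 282240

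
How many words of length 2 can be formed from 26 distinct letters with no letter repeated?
P(26,2) = 26!/(26-2)! = 650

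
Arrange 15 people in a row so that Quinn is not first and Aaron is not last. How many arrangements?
By inclusion-exclusion: 15! - 2×(15-1)! + (15-2)! = 1307674368000 - 174356582400 + 6227020800 = 1139544806400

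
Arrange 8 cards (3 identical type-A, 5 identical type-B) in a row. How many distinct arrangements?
8! / (3! × 5!) = 56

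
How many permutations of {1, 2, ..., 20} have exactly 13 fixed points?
Choose the 13 fixed points C(20,13) = 77520, derange the rest: !7 = Σ_{j=0}^{7} (-1)^j·7!/j! = 5040 - 5040 + 2520 - 840 + 210 - 42 + 7 - 1 = 1854. Product = 77520 × 1854 = 143722080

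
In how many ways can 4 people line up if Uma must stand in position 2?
Fix one position: (4-1)! = 6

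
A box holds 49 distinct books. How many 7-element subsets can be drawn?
C(49,7) = 49!/(7!×42!) = 85900584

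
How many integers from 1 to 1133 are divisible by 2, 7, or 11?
⌊1133/2⌋+⌊1133/7⌋+⌊1133/11⌋ - ⌊1133/14⌋-⌊1133/22⌋-⌊1133/77⌋ + ⌊1133/154⌋ = 566+161+103 - 80-51-14 + 7 = 692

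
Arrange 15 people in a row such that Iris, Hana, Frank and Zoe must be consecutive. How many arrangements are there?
Treat the 4 as one block: (15-4+1)! × 4! = 479001600 × 24 = 11496038400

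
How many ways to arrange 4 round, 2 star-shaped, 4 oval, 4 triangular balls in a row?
14! / (4! × 2! × 4! × 4!) = 3153150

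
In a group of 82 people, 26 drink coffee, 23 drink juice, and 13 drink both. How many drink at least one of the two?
|A∪B| = |A| + |B| - |A∩B| = 26 + 23 - 13 = 36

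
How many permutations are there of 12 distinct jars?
12! = 479001600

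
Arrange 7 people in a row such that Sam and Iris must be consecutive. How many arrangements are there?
Treat the 2 as one block: (7-2+1)! × 2! = 720 × 2 = 1440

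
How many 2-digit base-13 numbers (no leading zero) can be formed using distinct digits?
First digit: 12 choices (nonzero). Then descending: 12 × 12 = 144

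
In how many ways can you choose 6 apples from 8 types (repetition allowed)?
C(6+8-1, 8-1) = C(13, 7) = 1716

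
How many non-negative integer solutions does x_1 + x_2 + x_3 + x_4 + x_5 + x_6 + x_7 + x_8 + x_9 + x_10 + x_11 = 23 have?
C(23+11-1, 11-1) = C(33, 10) = 92561040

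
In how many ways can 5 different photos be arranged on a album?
5! = 120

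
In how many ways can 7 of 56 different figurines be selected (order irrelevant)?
C(56,7) = 56!/(7!×49!) = 231917400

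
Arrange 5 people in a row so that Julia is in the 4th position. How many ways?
Fix one position: (5-1)! = 24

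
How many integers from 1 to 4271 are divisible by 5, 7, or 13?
⌊4271/5⌋+⌊4271/7⌋+⌊4271/13⌋ - ⌊4271/35⌋-⌊4271/65⌋-⌊4271/91⌋ + ⌊4271/455⌋ = 854+610+328 - 122-65-46 + 9 = 1568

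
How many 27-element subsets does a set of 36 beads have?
C(36,27) = 36!/(27!×9!) = 94143280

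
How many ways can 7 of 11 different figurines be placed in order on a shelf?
P(11,7) = 11!/(11-7)! = 1663200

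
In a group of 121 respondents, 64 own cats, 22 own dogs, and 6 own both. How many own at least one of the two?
|A∪B| = |A| + |B| - |A∩B| = 64 + 22 - 6 = 80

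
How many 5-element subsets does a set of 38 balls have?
C(38,5) = 38!/(5!×33!) = 501942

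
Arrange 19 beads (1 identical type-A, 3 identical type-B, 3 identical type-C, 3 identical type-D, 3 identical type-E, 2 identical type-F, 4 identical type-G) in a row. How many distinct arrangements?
19! / (1! × 3! × 3! × 3! × 3! × 2! × 4!) = 1955457504000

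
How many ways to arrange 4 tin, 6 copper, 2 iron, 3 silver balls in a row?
15! / (4! × 6! × 2! × 3!) = 6306300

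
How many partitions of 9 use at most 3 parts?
By conjugation, equals partitions of 9 into parts ≤ 3. Let r_j(i) = number of partitions of i into parts ≤ j, for i = 0..9. r_1(i) = 1 for all i; r_j(i) = r_{j-1}(i) + r_j(i-j). Rows j = 2..3: ≤2: 1 1 2 2 3 3 4 4 5 5; ≤3: 1 1 2 3 4 5 7 8 10 12. r_3(9) = 12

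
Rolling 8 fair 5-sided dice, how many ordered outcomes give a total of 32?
Coefficient of x^32 in (x + x² + ... + x^5)^8. By inclusion-exclusion on dice exceeding 5: Σ_j (-1)^j C(8,j)·C(32-1-5j, 7) = C(8,0)·C(31,7) - C(8,1)·C(26,7) + C(8,2)·C(21,7) - C(8,3)·C(16,7) + C(8,4)·C(11,7) = 1·2629575 - 8·657800 + 28·116280 - 56·11440 + 70·330 = 5475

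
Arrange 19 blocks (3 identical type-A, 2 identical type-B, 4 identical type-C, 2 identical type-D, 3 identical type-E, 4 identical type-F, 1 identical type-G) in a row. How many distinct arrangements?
19! / (3! × 2! × 4! × 2! × 3! × 4! × 1!) = 1466593128000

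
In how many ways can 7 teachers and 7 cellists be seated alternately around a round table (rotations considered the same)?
Fix one of the teachers: (7-1)! ways for the remaining teachers, × 7! ways for the cellists = 720 × 5040 = 3628800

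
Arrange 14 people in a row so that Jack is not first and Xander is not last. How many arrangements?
By inclusion-exclusion: 14! - 2×(14-1)! + (14-2)! = 87178291200 - 12454041600 + 479001600 = 75203251200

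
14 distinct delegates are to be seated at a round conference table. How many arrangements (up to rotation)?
Circular: fix one position, arrange the rest. (14-1)! = 6227020800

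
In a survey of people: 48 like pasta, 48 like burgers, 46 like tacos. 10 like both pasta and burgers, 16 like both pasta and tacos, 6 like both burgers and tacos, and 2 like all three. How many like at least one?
|A∪B∪C| = 48+48+46-10-16-6+2 = 112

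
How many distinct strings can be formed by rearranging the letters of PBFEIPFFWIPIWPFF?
16! / (4! × 3! × 2! × 5! × 1! × 1!) = 605404800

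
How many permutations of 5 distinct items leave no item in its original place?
!5 = Σ_{j=0}^{5} (-1)^j·5!/j! = 120 - 120 + 60 - 20 + 5 - 1 = 44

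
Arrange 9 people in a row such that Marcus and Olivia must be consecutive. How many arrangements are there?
Treat the 2 as one block: (9-2+1)! × 2! = 40320 × 2 = 80640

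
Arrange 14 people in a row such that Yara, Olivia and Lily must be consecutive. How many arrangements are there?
Treat the 3 as one block: (14-3+1)! × 3! = 479001600 × 6 = 2874009600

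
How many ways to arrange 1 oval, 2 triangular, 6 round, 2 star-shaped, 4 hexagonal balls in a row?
15! / (1! × 2! × 6! × 2! × 4!) = 18918900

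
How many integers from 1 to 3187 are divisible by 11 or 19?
⌊3187/11⌋ + ⌊3187/19⌋ - ⌊3187/209⌋ = 289 + 167 - 15 = 441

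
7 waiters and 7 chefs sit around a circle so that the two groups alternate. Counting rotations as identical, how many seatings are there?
Fix one of the waiters: (7-1)! ways for the remaining waiters, × 7! ways for the chefs = 720 × 5040 = 3628800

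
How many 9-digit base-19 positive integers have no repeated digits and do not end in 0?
Last digit: 18 nonzero choices. First digit: 17 (nonzero, ≠last). Middle 7: P(17,7) = 98017920. Total = 29993483520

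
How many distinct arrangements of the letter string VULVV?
5! / (3! × 1! × 1!) = 20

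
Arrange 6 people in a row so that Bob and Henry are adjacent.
Treat as block: (6-1)! × 2! = 120 × 2 = 240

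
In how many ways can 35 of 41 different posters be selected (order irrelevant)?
C(41,35) = 41!/(35!×6!) = 4496388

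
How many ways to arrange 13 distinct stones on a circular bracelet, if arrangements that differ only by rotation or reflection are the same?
(13-1)!/2 = 479001600/2 = 239500800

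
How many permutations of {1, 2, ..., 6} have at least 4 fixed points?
Exactly j fixed points: C(6,j)·!(6-j); sum over j ≥ 4 (derangement numbers via !m = (m-1)·(!(m-1) + !(m-2)): !0..!2 = 1, 0, 1). Σ_{j=4}^{6} C(6,j)·!(6-j) = C(6,4)·!2 + C(6,5)·!1 + C(6,6)·!0 = 15·1 + 6·0 + 1·1 = 16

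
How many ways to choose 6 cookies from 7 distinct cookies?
C(7,6) = 7!/(6!×1!) = 7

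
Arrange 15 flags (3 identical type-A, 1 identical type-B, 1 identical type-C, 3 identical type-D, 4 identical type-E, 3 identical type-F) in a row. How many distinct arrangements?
15! / (3! × 1! × 1! × 3! × 4! × 3!) = 252252000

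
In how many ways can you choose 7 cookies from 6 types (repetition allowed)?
C(7+6-1, 6-1) = C(12, 5) = 792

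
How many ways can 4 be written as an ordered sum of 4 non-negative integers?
C(4+4-1, 4-1) = C(7, 3) = 35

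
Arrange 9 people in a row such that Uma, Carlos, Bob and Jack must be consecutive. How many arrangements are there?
Treat the 4 as one block: (9-4+1)! × 4! = 720 × 24 = 17280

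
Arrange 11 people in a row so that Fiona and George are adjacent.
Treat as block: (11-1)! × 2! = 3628800 × 2 = 7257600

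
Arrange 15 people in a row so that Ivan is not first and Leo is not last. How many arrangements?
By inclusion-exclusion: 15! - 2×(15-1)! + (15-2)! = 1307674368000 - 174356582400 + 6227020800 = 1139544806400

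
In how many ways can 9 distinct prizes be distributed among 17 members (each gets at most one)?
P(17,9) = 17!/(17-9)! = 8821612800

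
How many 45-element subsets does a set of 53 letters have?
C(53,45) = 53!/(45!×8!) = 886322710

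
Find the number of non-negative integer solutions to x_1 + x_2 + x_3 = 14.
C(14+3-1, 3-1) = C(16, 2) = 120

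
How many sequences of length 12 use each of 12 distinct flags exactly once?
12! = 479001600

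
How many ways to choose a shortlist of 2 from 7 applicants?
C(7,2) = 7!/(2!×5!) = 21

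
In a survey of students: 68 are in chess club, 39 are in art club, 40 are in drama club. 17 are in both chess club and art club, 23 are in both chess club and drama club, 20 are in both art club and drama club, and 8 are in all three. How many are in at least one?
|A∪B∪C| = 68+39+40-17-23-20+8 = 95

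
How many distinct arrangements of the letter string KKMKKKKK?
8! / (7! × 1!) = 8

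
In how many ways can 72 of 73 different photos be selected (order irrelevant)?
C(73,72) = 73!/(72!×1!) = 73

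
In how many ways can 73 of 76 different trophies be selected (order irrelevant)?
C(76,73) = 76!/(73!×3!) = 70300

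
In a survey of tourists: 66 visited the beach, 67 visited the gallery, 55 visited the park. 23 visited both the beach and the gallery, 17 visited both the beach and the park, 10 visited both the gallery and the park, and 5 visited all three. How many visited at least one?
|A∪B∪C| = 66+67+55-23-17-10+5 = 143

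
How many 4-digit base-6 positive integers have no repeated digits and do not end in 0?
Last digit: 5 nonzero choices. First digit: 4 (nonzero, ≠last). Middle 2: P(4,2) = 12. Total = 240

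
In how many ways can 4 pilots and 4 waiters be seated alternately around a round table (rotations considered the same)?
Fix one of the pilots: (4-1)! ways for the remaining pilots, × 4! ways for the waiters = 6 × 24 = 144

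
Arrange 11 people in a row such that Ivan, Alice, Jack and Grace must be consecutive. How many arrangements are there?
Treat the 4 as one block: (11-4+1)! × 4! = 40320 × 24 = 967680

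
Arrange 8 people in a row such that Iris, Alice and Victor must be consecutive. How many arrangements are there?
Treat the 3 as one block: (8-3+1)! × 3! = 720 × 6 = 4320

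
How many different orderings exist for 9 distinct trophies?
9! = 362880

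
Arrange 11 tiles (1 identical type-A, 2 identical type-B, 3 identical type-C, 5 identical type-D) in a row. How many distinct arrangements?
11! / (1! × 2! × 3! × 5!) = 27720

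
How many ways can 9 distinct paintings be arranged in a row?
9! = 362880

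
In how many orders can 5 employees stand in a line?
5! = 120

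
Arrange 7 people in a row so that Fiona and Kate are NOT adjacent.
Total - adjacent = 7! - (7-1)!×2 = 5040 - 1440 = 3600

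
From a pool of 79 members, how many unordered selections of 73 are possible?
C(79,73) = 79!/(73!×6!) = 277962685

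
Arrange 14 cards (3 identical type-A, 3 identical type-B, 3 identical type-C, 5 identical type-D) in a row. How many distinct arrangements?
14! / (3! × 3! × 3! × 5!) = 3363360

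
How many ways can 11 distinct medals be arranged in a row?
11! = 39916800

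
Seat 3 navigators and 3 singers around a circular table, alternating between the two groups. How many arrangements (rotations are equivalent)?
Fix one of the navigators: (3-1)! ways for the remaining navigators, × 3! ways for the singers = 2 × 6 = 12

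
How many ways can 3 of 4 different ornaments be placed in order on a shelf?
P(4,3) = 4!/(4-3)! = 24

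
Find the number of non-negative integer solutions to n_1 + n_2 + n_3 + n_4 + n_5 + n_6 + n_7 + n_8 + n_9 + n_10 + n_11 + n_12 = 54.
C(54+12-1, 12-1) = C(65, 11) = 895068996640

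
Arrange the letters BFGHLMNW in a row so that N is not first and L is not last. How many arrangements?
By inclusion-exclusion: 8! - 2×(8-1)! + (8-2)! = 40320 - 10080 + 720 = 30960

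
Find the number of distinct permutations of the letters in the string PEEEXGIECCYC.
12! / (1! × 1! × 1! × 1! × 4! × 1! × 3!) = 3326400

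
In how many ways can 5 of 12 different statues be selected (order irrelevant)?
C(12,5) = 12!/(5!×7!) = 792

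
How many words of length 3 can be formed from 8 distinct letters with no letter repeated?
P(8,3) = 8!/(8-3)! = 336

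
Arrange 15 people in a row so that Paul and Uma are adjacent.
Treat as block: (15-1)! × 2! = 87178291200 × 2 = 174356582400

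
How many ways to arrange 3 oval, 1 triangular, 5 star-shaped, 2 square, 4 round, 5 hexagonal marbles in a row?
20! / (3! × 1! × 5! × 2! × 4! × 5!) = 586637251200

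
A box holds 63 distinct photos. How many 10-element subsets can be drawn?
C(63,10) = 63!/(10!×53!) = 127805525001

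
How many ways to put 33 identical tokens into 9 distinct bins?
C(33+9-1, 9-1) = C(41, 8) = 95548245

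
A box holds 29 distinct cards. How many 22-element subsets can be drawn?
C(29,22) = 29!/(22!×7!) = 1560780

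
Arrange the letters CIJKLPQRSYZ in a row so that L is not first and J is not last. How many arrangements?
By inclusion-exclusion: 11! - 2×(11-1)! + (11-2)! = 39916800 - 7257600 + 362880 = 33022080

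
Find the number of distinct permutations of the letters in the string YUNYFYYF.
8! / (4! × 1! × 2! × 1!) = 840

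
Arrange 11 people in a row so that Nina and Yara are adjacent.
Treat as block: (11-1)! × 2! = 3628800 × 2 = 7257600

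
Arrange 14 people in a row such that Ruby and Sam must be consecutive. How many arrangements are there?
Treat the 2 as one block: (14-2+1)! × 2! = 6227020800 × 2 = 12454041600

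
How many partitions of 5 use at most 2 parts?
By conjugation, equals partitions of 5 into parts ≤ 2. Let r_j(i) = number of partitions of i into parts ≤ j, for i = 0..5. r_1(i) = 1 for all i; r_j(i) = r_{j-1}(i) + r_j(i-j). Rows j = 2..2: ≤2: 1 1 2 2 3 3. r_2(5) = 3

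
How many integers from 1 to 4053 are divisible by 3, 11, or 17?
⌊4053/3⌋+⌊4053/11⌋+⌊4053/17⌋ - ⌊4053/33⌋-⌊4053/51⌋-⌊4053/187⌋ + ⌊4053/561⌋ = 1351+368+238 - 122-79-21 + 7 = 1742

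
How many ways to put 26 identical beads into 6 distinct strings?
C(26+6-1, 6-1) = C(31, 5) = 169911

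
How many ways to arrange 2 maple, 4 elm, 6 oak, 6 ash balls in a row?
18! / (2! × 4! × 6! × 6!) = 257297040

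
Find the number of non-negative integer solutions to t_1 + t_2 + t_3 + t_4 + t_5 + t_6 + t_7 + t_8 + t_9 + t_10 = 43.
C(43+10-1, 10-1) = C(52, 9) = 3679075400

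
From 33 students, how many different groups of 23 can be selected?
C(33,23) = 33!/(23!×10!) = 92561040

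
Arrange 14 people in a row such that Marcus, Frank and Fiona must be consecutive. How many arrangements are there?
Treat the 3 as one block: (14-3+1)! × 3! = 479001600 × 6 = 2874009600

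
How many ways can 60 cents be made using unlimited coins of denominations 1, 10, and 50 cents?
Coefficient of x^60 in 1/(1-x^1) · 1/(1-x^10) · 1/(1-x^50). Case on j = number of 50-cent coins (j = 0..1); remainder r = 60 - 50j is made from {1,10} in ⌊r/10⌋+1 ways. r = 60, 10 → 7 + 2 = 9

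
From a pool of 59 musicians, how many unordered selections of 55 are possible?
C(59,55) = 59!/(55!×4!) = 455126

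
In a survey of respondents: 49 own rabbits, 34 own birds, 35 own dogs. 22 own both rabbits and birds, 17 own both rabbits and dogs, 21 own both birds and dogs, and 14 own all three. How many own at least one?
|A∪B∪C| = 49+34+35-22-17-21+14 = 72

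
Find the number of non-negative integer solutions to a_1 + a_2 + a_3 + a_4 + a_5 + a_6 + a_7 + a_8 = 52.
C(52+8-1, 8-1) = C(59, 7) = 341149446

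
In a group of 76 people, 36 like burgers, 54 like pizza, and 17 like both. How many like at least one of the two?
|A∪B| = |A| + |B| - |A∩B| = 36 + 54 - 17 = 73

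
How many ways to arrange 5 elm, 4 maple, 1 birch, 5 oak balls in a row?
15! / (5! × 4! × 1! × 5!) = 3783780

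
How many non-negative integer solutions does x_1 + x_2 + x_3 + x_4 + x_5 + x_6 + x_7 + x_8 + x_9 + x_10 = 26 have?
C(26+10-1, 10-1) = C(35, 9) = 70607460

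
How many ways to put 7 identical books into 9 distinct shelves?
C(7+9-1, 9-1) = C(15, 8) = 6435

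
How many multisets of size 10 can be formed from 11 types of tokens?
C(10+11-1, 11-1) = C(20, 10) = 184756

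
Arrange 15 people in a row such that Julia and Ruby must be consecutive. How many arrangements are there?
Treat the 2 as one block: (15-2+1)! × 2! = 87178291200 × 2 = 174356582400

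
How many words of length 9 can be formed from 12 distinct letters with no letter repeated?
P(12,9) = 12!/(12-9)! = 79833600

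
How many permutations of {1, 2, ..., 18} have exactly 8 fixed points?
Choose the 8 fixed points C(18,8) = 43758, derange the rest: !10 = Σ_{j=0}^{10} (-1)^j·10!/j! = 3628800 - 3628800 + 1814400 - 604800 + 151200 - 30240 + 5040 - 720 + 90 - 10 + 1 = 1334961. Product = 43758 × 1334961 = 58415223438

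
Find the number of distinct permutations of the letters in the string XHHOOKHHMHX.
11! / (1! × 1! × 2! × 2! × 5!) = 83160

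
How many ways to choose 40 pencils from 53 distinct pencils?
C(53,40) = 53!/(40!×13!) = 841392966470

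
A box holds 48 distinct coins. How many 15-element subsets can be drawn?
C(48,15) = 48!/(15!×33!) = 1093260079344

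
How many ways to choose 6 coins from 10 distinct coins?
C(10,6) = 10!/(6!×4!) = 210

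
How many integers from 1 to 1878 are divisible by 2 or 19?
⌊1878/2⌋ + ⌊1878/19⌋ - ⌊1878/38⌋ = 939 + 98 - 49 = 988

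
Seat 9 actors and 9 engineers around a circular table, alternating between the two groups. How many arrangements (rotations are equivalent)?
Fix one of the actors: (9-1)! ways for the remaining actors, × 9! ways for the engineers = 40320 × 362880 = 14631321600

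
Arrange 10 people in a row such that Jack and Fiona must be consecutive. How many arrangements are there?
Treat the 2 as one block: (10-2+1)! × 2! = 362880 × 2 = 725760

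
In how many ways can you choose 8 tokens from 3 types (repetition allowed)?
C(8+3-1, 3-1) = C(10, 2) = 45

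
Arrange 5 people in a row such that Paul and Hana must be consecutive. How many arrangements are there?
Treat the 2 as one block: (5-2+1)! × 2! = 24 × 2 = 48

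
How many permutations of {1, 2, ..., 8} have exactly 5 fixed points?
Choose the 5 fixed points C(8,5) = 56, derange the rest: !3 = Σ_{j=0}^{3} (-1)^j·3!/j! = 6 - 6 + 3 - 1 = 2. Product = 56 × 2 = 112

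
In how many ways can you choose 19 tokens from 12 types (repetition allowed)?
C(19+12-1, 12-1) = C(30, 11) = 54627300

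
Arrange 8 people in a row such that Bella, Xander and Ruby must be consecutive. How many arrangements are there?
Treat the 3 as one block: (8-3+1)! × 3! = 720 × 6 = 4320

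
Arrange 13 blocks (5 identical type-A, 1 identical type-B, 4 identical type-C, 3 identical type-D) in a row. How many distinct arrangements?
13! / (5! × 1! × 4! × 3!) = 360360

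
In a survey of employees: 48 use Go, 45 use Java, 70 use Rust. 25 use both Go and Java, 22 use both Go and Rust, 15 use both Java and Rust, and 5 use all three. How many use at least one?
|A∪B∪C| = 48+45+70-25-22-15+5 = 106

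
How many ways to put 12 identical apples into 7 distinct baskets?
C(12+7-1, 7-1) = C(18, 6) = 18564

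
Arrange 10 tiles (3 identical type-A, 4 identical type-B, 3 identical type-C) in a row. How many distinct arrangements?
10! / (3! × 4! × 3!) = 4200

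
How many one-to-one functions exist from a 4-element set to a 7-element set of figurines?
P(7,4) = 7!/(7-4)! = 840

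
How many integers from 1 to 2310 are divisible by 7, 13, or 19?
⌊2310/7⌋+⌊2310/13⌋+⌊2310/19⌋ - ⌊2310/91⌋-⌊2310/133⌋-⌊2310/247⌋ + ⌊2310/1729⌋ = 330+177+121 - 25-17-9 + 1 = 578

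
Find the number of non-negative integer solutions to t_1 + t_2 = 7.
C(7+2-1, 2-1) = C(8, 1) = 8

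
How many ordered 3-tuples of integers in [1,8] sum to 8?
Coefficient of x^8 in (x + x² + ... + x^8)^3. By inclusion-exclusion on dice exceeding 8: Σ_j (-1)^j C(3,j)·C(8-1-8j, 2) = C(3,0)·C(7,2) = 1·21 = 21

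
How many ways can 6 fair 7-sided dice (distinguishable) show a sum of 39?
Coefficient of x^39 in (x + x² + ... + x^7)^6. By inclusion-exclusion on dice exceeding 7: Σ_j (-1)^j C(6,j)·C(39-1-7j, 5) = C(6,0)·C(38,5) - C(6,1)·C(31,5) + C(6,2)·C(24,5) - C(6,3)·C(17,5) + C(6,4)·C(10,5) = 1·501942 - 6·169911 + 15·42504 - 20·6188 + 15·252 = 56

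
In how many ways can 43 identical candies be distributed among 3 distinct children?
C(43+3-1, 3-1) = C(45, 2) = 990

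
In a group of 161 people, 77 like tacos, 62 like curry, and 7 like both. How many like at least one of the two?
|A∪B| = |A| + |B| - |A∩B| = 77 + 62 - 7 = 132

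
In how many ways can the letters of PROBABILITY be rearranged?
11! / (1! × 1! × 1! × 2! × 1! × 2! × 1! × 1! × 1!) = 9979200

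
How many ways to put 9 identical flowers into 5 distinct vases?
C(9+5-1, 5-1) = C(13, 4) = 715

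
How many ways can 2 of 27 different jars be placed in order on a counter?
P(27,2) = 27!/(27-2)! = 702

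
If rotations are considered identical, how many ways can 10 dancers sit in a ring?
Circular: fix one position, arrange the rest. (10-1)! = 362880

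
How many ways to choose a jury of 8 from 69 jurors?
C(69,8) = 69!/(8!×61!) = 8361453672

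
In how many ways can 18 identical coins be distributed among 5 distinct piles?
C(18+5-1, 5-1) = C(22, 4) = 7315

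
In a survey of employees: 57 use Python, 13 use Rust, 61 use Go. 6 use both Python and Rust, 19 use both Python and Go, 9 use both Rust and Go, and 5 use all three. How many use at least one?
|A∪B∪C| = 57+13+61-6-19-9+5 = 102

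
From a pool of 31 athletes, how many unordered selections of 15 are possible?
C(31,15) = 31!/(15!×16!) = 300540195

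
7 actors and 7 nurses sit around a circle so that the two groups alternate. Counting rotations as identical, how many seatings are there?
Fix one of the actors: (7-1)! ways for the remaining actors, × 7! ways for the nurses = 720 × 5040 = 3628800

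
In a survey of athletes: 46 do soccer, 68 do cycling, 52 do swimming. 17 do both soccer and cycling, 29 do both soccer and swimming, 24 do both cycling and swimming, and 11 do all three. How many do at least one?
|A∪B∪C| = 46+68+52-17-29-24+11 = 107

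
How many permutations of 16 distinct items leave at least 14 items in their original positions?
Exactly j fixed points: C(16,j)·!(16-j); sum over j ≥ 14 (derangement numbers via !m = (m-1)·(!(m-1) + !(m-2)): !0..!2 = 1, 0, 1). Σ_{j=14}^{16} C(16,j)·!(16-j) = C(16,14)·!2 + C(16,15)·!1 + C(16,16)·!0 = 120·1 + 16·0 + 1·1 = 121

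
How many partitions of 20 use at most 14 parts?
By conjugation, equals partitions of 20 into parts ≤ 14. Let r_j(i) = number of partitions of i into parts ≤ j, for i = 0..20. r_1(i) = 1 for all i; r_j(i) = r_{j-1}(i) + r_j(i-j). Rows j = 2..14: ≤2: 1 1 2 2 3 3 4 4 5 5 6 6 7 7 8 8 9 9 10 10 11; ≤3: 1 1 2 3 4 5 7 8 10 12 14 16 19 21 24 27 30 33 37 40 44; ≤4: 1 1 2 3 5 6 9 11 15 18 23 27 34 39 47 54 64 72 84 94 108; ≤5: 1 1 2 3 5 7 10 13 18 23 30 37 47 57 70 84 101 119 141 164 192; ≤6: 1 1 2 3 5 7 11 14 20 26 35 44 58 71 90 110 136 163 199 235 282; ≤7: 1 1 2 3 5 7 11 15 21 28 38 49 65 82 105 131 164 201 248 300 364; ≤8: 1 1 2 3 5 7 11 15 22 29 40 52 70 89 116 146 186 230 288 352 434; ≤9: 1 1 2 3 5 7 11 15 22 30 41 54 73 94 123 157 201 252 318 393 488; ≤10: 1 1 2 3 5 7 11 15 22 30 42 55 75 97 128 164 212 267 340 423 530; ≤11: 1 1 2 3 5 7 11 15 22 30 42 56 76 99 131 169 219 278 355 445 560; ≤12: 1 1 2 3 5 7 11 15 22 30 42 56 77 100 133 172 224 285 366 460 582; ≤13: 1 1 2 3 5 7 11 15 22 30 42 56 77 101 134 174 227 290 373 471 597; ≤14: 1 1 2 3 5 7 11 15 22 30 42 56 77 101 135 175 229 293 378 478 608. r_14(20) = 608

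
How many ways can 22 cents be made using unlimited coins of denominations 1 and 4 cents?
Coefficient of x^22 in 1/(1-x^1) · 1/(1-x^4). Use j coins of 4 for j = 0..⌊22/4⌋ = 5, the rest in 1s: 5 + 1 = 6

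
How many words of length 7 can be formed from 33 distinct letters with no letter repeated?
P(33,7) = 33!/(33-7)! = 21531121920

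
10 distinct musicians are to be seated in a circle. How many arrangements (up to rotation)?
Circular: fix one position, arrange the rest. (10-1)! = 362880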